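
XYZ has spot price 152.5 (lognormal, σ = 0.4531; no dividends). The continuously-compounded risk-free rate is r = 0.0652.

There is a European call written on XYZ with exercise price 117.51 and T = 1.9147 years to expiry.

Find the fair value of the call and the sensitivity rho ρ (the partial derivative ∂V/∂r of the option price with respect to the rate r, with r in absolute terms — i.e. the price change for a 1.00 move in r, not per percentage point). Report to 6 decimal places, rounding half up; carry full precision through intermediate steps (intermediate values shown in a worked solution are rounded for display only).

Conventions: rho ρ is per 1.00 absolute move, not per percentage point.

σ√T = 0.4531·√1.9147 = 0.626967
d₁ = (ln(S/K) + (r+σ²/2)T) / (σ√T) = (ln(152.5/117.51) + (0.0652+0.4531²/2)·1.9147) / 0.626967 = (0.260641 + 0.321382) / 0.626967 = 0.928316
d₂ = d₁ − σ√T = 0.928316 − 0.626967 = 0.301349
e^{−rT} = 0.882639
N(d₁) = 0.823378,  N(d₂) = 0.618426
Call price V = S·N(d₁) − K·e^{−rT}·N(d₂) = 125.565171 − 64.142502 = 61.422669
ρ = K·T·e^{−rT}·N(d₂) = 122.813648

price = 61.422669
ρ = 122.813648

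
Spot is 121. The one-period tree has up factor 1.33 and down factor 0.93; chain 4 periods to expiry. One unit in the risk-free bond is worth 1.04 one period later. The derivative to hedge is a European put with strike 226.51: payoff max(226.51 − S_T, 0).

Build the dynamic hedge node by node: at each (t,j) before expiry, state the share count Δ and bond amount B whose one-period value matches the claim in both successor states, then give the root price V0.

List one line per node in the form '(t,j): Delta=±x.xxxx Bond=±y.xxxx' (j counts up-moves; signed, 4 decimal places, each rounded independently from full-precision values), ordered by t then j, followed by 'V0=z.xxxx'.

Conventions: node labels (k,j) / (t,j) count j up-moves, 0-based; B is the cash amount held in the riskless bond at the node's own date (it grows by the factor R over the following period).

Risk-neutral probability p* = (R−d)/(u−d) = (1.04−0.93)/(1.33−0.93) = 0.2750.
Terminal payoffs: V(4,0)=135.9957, V(4,1)=97.0648, V(4,2)=41.3895, V(4,3)=0.0000, V(4,4)=0.0000
(3,0): S=97.3272. Δ = (V_up−V_dn)/(S_up−S_dn) = (97.0648−135.9957)/(129.4452−90.5143) = -1.0000. V = [p*·97.0648 + (1−p*)·135.9957]/1.04 = 120.4709. B = V − Δ·S = 217.7981.
(3,1): S=139.1884. Δ = (V_up−V_dn)/(S_up−S_dn) = (41.3895−97.0648)/(185.1205−129.4452) = -1.0000. V = [p*·41.3895 + (1−p*)·97.0648]/1.04 = 78.6097. B = V − Δ·S = 217.7981.
(3,2): S=199.0543. Δ = (V_up−V_dn)/(S_up−S_dn) = (0.0000−41.3895)/(264.7422−185.1205) = -0.5198. V = [p*·0.0000 + (1−p*)·41.3895]/1.04 = 28.8532. B = V − Δ·S = 132.3270.
(3,3): S=284.6691. Δ = (V_up−V_dn)/(S_up−S_dn) = (0.0000−0.0000)/(378.6099−264.7422) = 0.0000. V = [p*·0.0000 + (1−p*)·0.0000]/1.04 = 0.0000. B = V − Δ·S = 0.0000.
(2,0): S=104.6529. Δ = (V_up−V_dn)/(S_up−S_dn) = (78.6097−120.4709)/(139.1884−97.3272) = -1.0000. V = [p*·78.6097 + (1−p*)·120.4709]/1.04 = 104.7683. B = V − Δ·S = 209.4212.
(2,1): S=149.6649. Δ = (V_up−V_dn)/(S_up−S_dn) = (28.8532−78.6097)/(199.0543−139.1884) = -0.8311. V = [p*·28.8532 + (1−p*)·78.6097]/1.04 = 62.4295. B = V − Δ·S = 186.8207.
(2,2): S=214.0369. Δ = (V_up−V_dn)/(S_up−S_dn) = (0.0000−28.8532)/(284.6691−199.0543) = -0.3370. V = [p*·0.0000 + (1−p*)·28.8532]/1.04 = 20.1140. B = V − Δ·S = 92.2472.
(1,0): S=112.5300. Δ = (V_up−V_dn)/(S_up−S_dn) = (62.4295−104.7683)/(149.6649−104.6529) = -0.9406. V = [p*·62.4295 + (1−p*)·104.7683]/1.04 = 89.5434. B = V − Δ·S = 195.3905.
(1,1): S=160.9300. Δ = (V_up−V_dn)/(S_up−S_dn) = (20.1140−62.4295)/(214.0369−149.6649) = -0.6574. V = [p*·20.1140 + (1−p*)·62.4295]/1.04 = 48.8392. B = V − Δ·S = 154.6279.
(0,0): S=121.0000. Δ = (V_up−V_dn)/(S_up−S_dn) = (48.8392−89.5434)/(160.9300−112.5300) = -0.8410. V = [p*·48.8392 + (1−p*)·89.5434]/1.04 = 75.3363. B = V − Δ·S = 177.0969.
Verification: the root portfolio costs Δ(0,0)·S0 + B(0,0) = 75.3363, matching V0.

(0,0): Delta=-0.8410 Bond=177.0969
(1,0): Delta=-0.9406 Bond=195.3905
(1,1): Delta=-0.6574 Bond=154.6279
(2,0): Delta=-1.0000 Bond=209.4212
(2,1): Delta=-0.8311 Bond=186.8207
(2,2): Delta=-0.3370 Bond=92.2472
(3,0): Delta=-1.0000 Bond=217.7981
(3,1): Delta=-1.0000 Bond=217.7981
(3,2): Delta=-0.5198 Bond=132.3270
(3,3): Delta=0.0000 Bond=0.0000
V0=75.3363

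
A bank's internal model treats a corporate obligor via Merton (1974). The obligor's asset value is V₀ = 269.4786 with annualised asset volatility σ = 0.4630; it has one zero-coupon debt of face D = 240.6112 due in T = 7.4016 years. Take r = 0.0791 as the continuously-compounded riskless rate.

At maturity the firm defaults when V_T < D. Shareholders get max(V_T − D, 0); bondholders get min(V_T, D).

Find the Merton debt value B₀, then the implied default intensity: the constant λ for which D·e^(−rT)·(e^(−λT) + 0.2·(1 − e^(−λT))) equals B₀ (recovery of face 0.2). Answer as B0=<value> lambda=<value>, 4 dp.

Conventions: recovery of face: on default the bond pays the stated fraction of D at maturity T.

B0=94.8070 lambda=0.0615

Apply the equity-as-call identities (strike 240.6112, horizon 7.4016 years):
d₁ = [ln(V₀/D) + (r + σ²/2)T] / (σ√T)
   = [ln(269.4786/240.6112) + (0.0791 + 0.5·0.4630²)·7.4016] / (0.4630·√7.4016)
   = [0.113307 + 1.378803] / 1.259632 = 1.184560
d₂ = d₁ − σ√T = 1.184560 − 1.259632 = -0.075072
N(d₁) = 0.881904,  N(d₂) = 0.470079,  e^(−rT) = 0.556846
E₀ = V₀·N(d₁) − D·e^(−rT)·N(d₂)
   = 269.4786·0.881904 − 240.6112·0.556846·0.470079 = 174.671609
B₀ = V₀ − E₀ = 269.4786 − 174.671609 = 94.806991
e^(−λT) = (B₀·e^(rT)/D − 0.2)/(1 − 0.2) = (94.8070·1.795829/240.6112 − 0.2)/0.8 = 0.63450333
λ = −ln(0.63450333)/7.4016 = 0.061461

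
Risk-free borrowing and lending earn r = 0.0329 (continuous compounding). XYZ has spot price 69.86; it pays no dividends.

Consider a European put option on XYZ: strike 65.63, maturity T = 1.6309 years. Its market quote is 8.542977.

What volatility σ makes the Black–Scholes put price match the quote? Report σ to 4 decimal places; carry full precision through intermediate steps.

At σ = 0.3598 the Black–Scholes value reproduces the quote:
σ√T = 0.3598·√1.6309 = 0.459489
d₁ = (ln(S/K) + (r+σ²/2)T) / (σ√T) = (ln(69.86/65.63) + (0.0329+0.3598²/2)·1.6309) / 0.459489 = (0.062460 + 0.159222) / 0.459489 = 0.482453
d₂ = d₁ − σ√T = 0.482453 − 0.459489 = 0.022965
e^{−rT} = 0.947758
N(−d₁) = 0.314742,  N(−d₂) = 0.490839
V = K·e^{−rT}·N(−d₂) − S·N(−d₁) = 30.530850 − 21.987873 = 8.542977 (the observed quote) — the price is monotone increasing in volatility, hence this σ is the only solution

sigma = 0.3598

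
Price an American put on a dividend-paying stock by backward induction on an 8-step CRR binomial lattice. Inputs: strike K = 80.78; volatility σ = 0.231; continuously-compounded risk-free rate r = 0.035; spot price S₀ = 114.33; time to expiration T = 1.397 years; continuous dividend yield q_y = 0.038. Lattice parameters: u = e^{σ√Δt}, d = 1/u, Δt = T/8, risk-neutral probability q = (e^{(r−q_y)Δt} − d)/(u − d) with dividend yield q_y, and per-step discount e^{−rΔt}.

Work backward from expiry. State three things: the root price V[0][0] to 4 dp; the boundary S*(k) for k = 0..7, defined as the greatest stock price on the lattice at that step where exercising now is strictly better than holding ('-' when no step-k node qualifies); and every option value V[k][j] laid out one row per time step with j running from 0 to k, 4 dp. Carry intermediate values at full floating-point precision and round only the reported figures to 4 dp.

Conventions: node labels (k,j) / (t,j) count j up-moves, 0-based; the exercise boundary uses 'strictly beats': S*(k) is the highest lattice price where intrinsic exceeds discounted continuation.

price = 1.2329
boundary = - - - - - - 64.0654 70.5581
tree:
1.2329
2.0050 0.3893
3.2125 0.6866 0.0633
5.0551 1.2027 0.1209 0.0000
7.7774 2.0895 0.2309 0.0000 0.0000
11.6248 3.5946 0.4409 0.0000 0.0000 0.0000
16.7146 6.1087 0.8421 0.0000 0.0000 0.0000 0.0000
22.6097 10.2219 1.6082 0.0000 0.0000 0.0000 0.0000 0.0000
27.9624 16.7146 3.0714 0.0000 0.0000 0.0000 0.0000 0.0000 0.0000

params: Δt=0.17463 u=1.10134 d=0.90798 q=0.47318 e^(-rΔt)=0.99391
t_8 payoffs: 27.9624 16.7146 3.0714 0.0000 0.0000 0.0000 0.0000 0.0000 0.0000
t_7: node(7,0) S=58.1703 payoff=22.6097 vs cont=22.5022 → 22.6097 [stop]  node(7,1) S=70.5581 payoff=10.2219 vs cont=10.1964 → 10.2219 [stop]  node(7,2) S=85.5839 payoff=0.0000 vs cont=1.6082 → 1.6082 [wait]  node(7,3) S=103.8096 payoff=0.0000 vs cont=0.0000 → 0.0000 [wait]  node(7,4) S=125.9166 payoff=0.0000 vs cont=0.0000 → 0.0000 [wait]  node(7,5) S=152.7314 payoff=0.0000 vs cont=0.0000 → 0.0000 [wait]  node(7,6) S=185.2567 payoff=0.0000 vs cont=0.0000 → 0.0000 [wait]  node(7,7) S=224.7084 payoff=0.0000 vs cont=0.0000 → 0.0000 [wait]  ⇒ S*(7)=70.5581
t_6: node(6,0) S=64.0654 payoff=16.7146 vs cont=16.6461 → 16.7146 [stop]  node(6,1) S=77.7086 payoff=3.0714 vs cont=6.1087 → 6.1087 [wait]  node(6,2) S=94.2572 payoff=0.0000 vs cont=0.8421 → 0.8421 [wait]  node(6,3) S=114.3300 payoff=0.0000 vs cont=0.0000 → 0.0000 [wait]  node(6,4) S=138.6774 payoff=0.0000 vs cont=0.0000 → 0.0000 [wait]  node(6,5) S=168.2097 payoff=0.0000 vs cont=0.0000 → 0.0000 [wait]  node(6,6) S=204.0312 payoff=0.0000 vs cont=0.0000 → 0.0000 [wait]  ⇒ S*(6)=64.0654
t_5: node(5,0) S=70.5581 payoff=10.2219 vs cont=11.6248 → 11.6248 [wait]  node(5,1) S=85.5839 payoff=0.0000 vs cont=3.5946 → 3.5946 [wait]  node(5,2) S=103.8096 payoff=0.0000 vs cont=0.4409 → 0.4409 [wait]  node(5,3) S=125.9166 payoff=0.0000 vs cont=0.0000 → 0.0000 [wait]  node(5,4) S=152.7314 payoff=0.0000 vs cont=0.0000 → 0.0000 [wait]  node(5,5) S=185.2567 payoff=0.0000 vs cont=0.0000 → 0.0000 [wait]  ⇒ S*(5)=-
t_4: node(4,0) S=77.7086 payoff=3.0714 vs cont=7.7774 → 7.7774 [wait]  node(4,1) S=94.2572 payoff=0.0000 vs cont=2.0895 → 2.0895 [wait]  node(4,2) S=114.3300 payoff=0.0000 vs cont=0.2309 → 0.2309 [wait]  node(4,3) S=138.6774 payoff=0.0000 vs cont=0.0000 → 0.0000 [wait]  node(4,4) S=168.2097 payoff=0.0000 vs cont=0.0000 → 0.0000 [wait]  ⇒ S*(4)=-
t_3: node(3,0) S=85.5839 payoff=0.0000 vs cont=5.0551 → 5.0551 [wait]  node(3,1) S=103.8096 payoff=0.0000 vs cont=1.2027 → 1.2027 [wait]  node(3,2) S=125.9166 payoff=0.0000 vs cont=0.1209 → 0.1209 [wait]  node(3,3) S=152.7314 payoff=0.0000 vs cont=0.0000 → 0.0000 [wait]  ⇒ S*(3)=-
t_2: node(2,0) S=94.2572 payoff=0.0000 vs cont=3.2125 → 3.2125 [wait]  node(2,1) S=114.3300 payoff=0.0000 vs cont=0.6866 → 0.6866 [wait]  node(2,2) S=138.6774 payoff=0.0000 vs cont=0.0633 → 0.0633 [wait]  ⇒ S*(2)=-
t_1: node(1,0) S=103.8096 payoff=0.0000 vs cont=2.0050 → 2.0050 [wait]  node(1,1) S=125.9166 payoff=0.0000 vs cont=0.3893 → 0.3893 [wait]  ⇒ S*(1)=-
t_0: node(0,0) S=114.3300 payoff=0.0000 vs cont=1.2329 → 1.2329 [wait]  ⇒ S*(0)=-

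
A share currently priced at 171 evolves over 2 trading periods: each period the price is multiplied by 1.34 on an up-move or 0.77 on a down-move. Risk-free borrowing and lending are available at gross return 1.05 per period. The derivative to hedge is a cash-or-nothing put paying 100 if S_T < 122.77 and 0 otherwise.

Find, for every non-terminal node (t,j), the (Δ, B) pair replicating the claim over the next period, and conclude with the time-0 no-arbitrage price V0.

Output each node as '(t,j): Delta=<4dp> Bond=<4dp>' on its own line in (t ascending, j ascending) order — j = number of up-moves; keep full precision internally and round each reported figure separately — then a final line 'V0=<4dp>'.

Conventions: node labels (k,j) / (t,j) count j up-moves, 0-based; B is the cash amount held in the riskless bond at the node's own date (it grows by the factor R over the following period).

(0,0): Delta=-0.4971 Bond=108.4862
(1,0): Delta=-1.3324 Bond=223.8931
(1,1): Delta=0.0000 Bond=0.0000
V0=23.4784

Arbitrage-free pricing uses the up-move probability p* = (R−d)/(u−d) = 0.4912, discounting each step at R = 1.05.
At maturity the claim pays: V(2,0)=100.0000, V(2,1)=0.0000, V(2,2)=0.0000
  t=1,j=0: stock 131.6700 → up 176.4378 (V=0.0000), down 101.3859 (V=100.0000). Price 48.4545; hedge Δ=-1.3324, bond B=223.8931.
  t=1,j=1: stock 229.1400 → up 307.0476 (V=0.0000), down 176.4378 (V=0.0000). Price 0.0000; hedge Δ=0.0000, bond B=0.0000.
  t=0,j=0: stock 171.0000 → up 229.1400 (V=0.0000), down 131.6700 (V=48.4545). Price 23.4784; hedge Δ=-0.4971, bond B=108.4862.
As a check, the time-0 holding Δ(0,0)·S0 + B(0,0) comes to 23.4784 — exactly V0.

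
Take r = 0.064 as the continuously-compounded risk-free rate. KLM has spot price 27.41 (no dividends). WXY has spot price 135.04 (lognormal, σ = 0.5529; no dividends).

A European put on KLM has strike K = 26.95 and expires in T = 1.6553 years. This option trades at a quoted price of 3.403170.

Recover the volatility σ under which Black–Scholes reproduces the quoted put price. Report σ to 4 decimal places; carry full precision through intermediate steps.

At σ = 0.3677 the Black–Scholes value reproduces the quote:
σ√T = 0.3677·√1.6553 = 0.473077
d₁ = (ln(S/K) + (r+σ²/2)T) / (σ√T) = (ln(27.41/26.95) + (0.064+0.3677²/2)·1.6553) / 0.473077 = (0.016925 + 0.217840) / 0.473077 = 0.496251
d₂ = d₁ − σ√T = 0.496251 − 0.473077 = 0.023173
e^{−rT} = 0.899479
N(−d₁) = 0.309859,  N(−d₂) = 0.490756
V = K·e^{−rT}·N(−d₂) − S·N(−d₁) = 11.896400 − 8.493230 = 3.403170 (the quoted price), and the Black–Scholes price is strictly increasing in σ, so σ is unique

sigma = 0.3677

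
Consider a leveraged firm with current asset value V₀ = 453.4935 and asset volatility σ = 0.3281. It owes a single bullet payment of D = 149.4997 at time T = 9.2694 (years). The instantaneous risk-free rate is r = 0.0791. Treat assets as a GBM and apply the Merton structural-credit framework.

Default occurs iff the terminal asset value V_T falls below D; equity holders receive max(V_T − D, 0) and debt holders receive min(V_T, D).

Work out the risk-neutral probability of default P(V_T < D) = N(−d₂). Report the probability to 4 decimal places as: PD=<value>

Work the structural quantities from V₀ = 453.4935 against face 149.4997:
d₁ = [ln(V₀/D) + (r + σ²/2)T] / (σ√T)
   = [ln(453.4935/149.4997) + (0.0791 + 0.5·0.3281²)·9.2694] / (0.3281·√9.2694)
   = [1.109687 + 1.232133] / 0.998923 = 2.344344
d₂ = d₁ − σ√T = 2.344344 − 0.998923 = 1.345421
risk-neutral PD = N(−d₂) = N(-1.345421) = 0.089245

PD=0.0892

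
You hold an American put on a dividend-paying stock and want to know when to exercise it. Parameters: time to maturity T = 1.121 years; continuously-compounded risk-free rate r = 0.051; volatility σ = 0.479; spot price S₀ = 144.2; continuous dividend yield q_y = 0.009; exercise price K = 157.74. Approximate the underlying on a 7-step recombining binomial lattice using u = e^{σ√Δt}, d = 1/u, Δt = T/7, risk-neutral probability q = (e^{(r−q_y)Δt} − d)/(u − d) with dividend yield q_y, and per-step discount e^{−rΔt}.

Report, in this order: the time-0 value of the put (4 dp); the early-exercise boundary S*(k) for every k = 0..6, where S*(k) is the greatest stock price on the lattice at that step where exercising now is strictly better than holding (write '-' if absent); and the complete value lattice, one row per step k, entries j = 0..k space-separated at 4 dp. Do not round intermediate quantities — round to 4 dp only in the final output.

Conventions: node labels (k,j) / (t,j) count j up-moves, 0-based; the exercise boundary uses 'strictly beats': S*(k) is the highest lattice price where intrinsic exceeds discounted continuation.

price = 33.9558
boundary = - - - 81.1375 98.2809 81.1375 98.2809
tree:
33.9558
46.1375 20.7964
60.5960 30.6205 10.0689
76.6025 43.5838 16.5205 2.9612
90.7556 59.4591 26.4229 5.6300 0.0000
102.4400 76.6025 40.7551 10.7041 0.0000 0.0000
112.0861 90.7556 59.4591 20.3514 0.0000 0.0000 0.0000
120.0497 102.4400 76.6025 38.6933 0.0000 0.0000 0.0000 0.0000

Δt=0.16014, u=1.21129, d=0.82557, q=0.46972, disc=e^(-rΔt)=0.99187
k=7 terminal: V=max(K-S,0) → 120.0497 102.4400 76.6025 38.6933 0.0000 0.0000 0.0000 0.0000
k=6: j=0 S=45.6539 intr=112.0861 cont=110.8688 V=112.0861[EX]; j=1 S=66.9844 intr=90.7556 cont=89.5691 V=90.7556[EX]; j=2 S=98.2809 intr=59.4591 cont=58.3175 V=59.4591[EX]; j=3 S=144.2000 intr=13.5400 cont=20.3514 V=20.3514[hold]; j=4 S=211.5735 intr=0.0000 cont=0.0000 V=0.0000[hold]; j=5 S=310.4253 intr=0.0000 cont=0.0000 V=0.0000[hold]; j=6 S=455.4629 intr=0.0000 cont=0.0000 V=0.0000[hold]  S*(6)=98.2809
k=5: j=0 S=55.3000 intr=102.4400 cont=101.2365 V=102.4400[EX]; j=1 S=81.1375 intr=76.6025 cont=75.4363 V=76.6025[EX]; j=2 S=119.0467 intr=38.6933 cont=40.7551 V=40.7551[hold]; j=3 S=174.6679 intr=0.0000 cont=10.7041 V=10.7041[hold]; j=4 S=256.2767 intr=0.0000 cont=0.0000 V=0.0000[hold]; j=5 S=376.0149 intr=0.0000 cont=0.0000 V=0.0000[hold]  S*(5)=81.1375
k=4: j=0 S=66.9844 intr=90.7556 cont=89.5691 V=90.7556[EX]; j=1 S=98.2809 intr=59.4591 cont=59.2781 V=59.4591[EX]; j=2 S=144.2000 intr=13.5400 cont=26.4229 V=26.4229[hold]; j=3 S=211.5735 intr=0.0000 cont=5.6300 V=5.6300[hold]; j=4 S=310.4253 intr=0.0000 cont=0.0000 V=0.0000[hold]  S*(4)=98.2809
k=3: j=0 S=81.1375 intr=76.6025 cont=75.4363 V=76.6025[EX]; j=1 S=119.0467 intr=38.6933 cont=43.5838 V=43.5838[hold]; j=2 S=174.6679 intr=0.0000 cont=16.5205 V=16.5205[hold]; j=3 S=256.2767 intr=0.0000 cont=2.9612 V=2.9612[hold]  S*(3)=81.1375
k=2: j=0 S=98.2809 intr=59.4591 cont=60.5960 V=60.5960[hold]; j=1 S=144.2000 intr=13.5400 cont=30.6205 V=30.6205[hold]; j=2 S=211.5735 intr=0.0000 cont=10.0689 V=10.0689[hold]  S*(2)=-
k=1: j=0 S=119.0467 intr=38.6933 cont=46.1375 V=46.1375[hold]; j=1 S=174.6679 intr=0.0000 cont=20.7964 V=20.7964[hold]  S*(1)=-
k=0: j=0 S=144.2000 intr=13.5400 cont=33.9558 V=33.9558[hold]  S*(0)=-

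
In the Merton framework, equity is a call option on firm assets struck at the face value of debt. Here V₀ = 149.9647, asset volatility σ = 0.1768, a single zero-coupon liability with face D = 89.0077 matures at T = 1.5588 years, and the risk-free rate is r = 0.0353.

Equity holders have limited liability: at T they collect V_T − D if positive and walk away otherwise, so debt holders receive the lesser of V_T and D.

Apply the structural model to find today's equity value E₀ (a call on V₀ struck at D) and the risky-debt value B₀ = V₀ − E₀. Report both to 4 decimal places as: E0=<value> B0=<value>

With assets at 149.9647 and a single debt payment of 89.0077 at 1.5588 years:
d₁ = [ln(V₀/D) + (r + σ²/2)T] / (σ√T)
   = [ln(149.9647/89.0077) + (0.0353 + 0.5·0.1768²)·1.5588] / (0.1768·√1.5588)
   = [0.521677 + 0.079388] / 0.220738 = 2.722979
d₂ = d₁ − σ√T = 2.722979 − 0.220738 = 2.502241
N(d₁) = 0.996765,  N(d₂) = 0.993829,  e^(−rT) = 0.946461
E₀ = V₀·N(d₁) − D·e^(−rT)·N(d₂)
   = 149.9647·0.996765 − 89.0077·0.946461·0.993829 = 65.757104
B₀ = V₀ − E₀ = 149.9647 − 65.757104 = 84.207596

E0=65.7571 B0=84.2076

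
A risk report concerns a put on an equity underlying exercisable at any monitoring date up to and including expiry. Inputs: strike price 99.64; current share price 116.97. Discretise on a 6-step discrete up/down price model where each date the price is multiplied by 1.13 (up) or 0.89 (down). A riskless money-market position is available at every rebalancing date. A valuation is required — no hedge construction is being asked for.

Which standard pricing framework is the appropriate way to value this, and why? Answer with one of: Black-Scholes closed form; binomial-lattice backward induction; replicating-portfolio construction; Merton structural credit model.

Key observation: the defining feature is the embedded early-exercise option across 6 discrete dates on the spot-116.97 tree; pricing the strike-99.64 put means working backward with an exercise test at every node.

framework: binomial-lattice backward induction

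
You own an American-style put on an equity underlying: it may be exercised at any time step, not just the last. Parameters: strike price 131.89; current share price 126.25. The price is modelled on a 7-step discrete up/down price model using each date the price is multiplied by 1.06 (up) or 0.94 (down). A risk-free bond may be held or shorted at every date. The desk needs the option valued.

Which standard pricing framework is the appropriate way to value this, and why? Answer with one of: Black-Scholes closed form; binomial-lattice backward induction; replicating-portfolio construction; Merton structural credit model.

Key observation: an American put (K = 131.89, S₀ = 126.25) on a 7-date tree has no closed form — the optimal stopping decision is embedded and must be resolved recursively from expiry.

framework: binomial-lattice backward induction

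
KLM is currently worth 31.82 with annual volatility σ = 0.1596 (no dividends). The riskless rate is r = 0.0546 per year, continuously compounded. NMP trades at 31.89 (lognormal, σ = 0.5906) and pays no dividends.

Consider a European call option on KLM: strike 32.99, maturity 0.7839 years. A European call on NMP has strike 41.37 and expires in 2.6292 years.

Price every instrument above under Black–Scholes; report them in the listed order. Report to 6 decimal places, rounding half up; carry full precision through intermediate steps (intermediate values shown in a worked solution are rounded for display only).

price(KLM call K=32.99) = 1.894435
price(NMP call K=41.37) = 10.571298

[KLM call K=32.99]
σ√T = 0.1596·√0.7839 = 0.141307
d₁ = (ln(S/K) + (r+σ²/2)T) / (σ√T) = (ln(31.82/32.99) + (0.0546+0.1596²/2)·0.7839) / 0.141307 = (-0.036109 + 0.052785) / 0.141307 = 0.118008
d₂ = d₁ − σ√T = 0.118008 − 0.141307 = -0.023299
e^{−rT} = 0.958102
N(d₁) = 0.546969,  N(d₂) = 0.490706
price = S·N(d₁) − K·e^{−rT}·N(d₂) = 17.404560 − 15.510125 = 1.894435
[NMP call K=41.37]
σ√T = 0.5906·√2.6292 = 0.957647
d₁ = (ln(S/K) + (r+σ²/2)T) / (σ√T) = (ln(31.89/41.37) + (0.0546+0.5906²/2)·2.6292) / 0.957647 = (-0.260263 + 0.602098) / 0.957647 = 0.356952
d₂ = d₁ − σ√T = 0.356952 − 0.957647 = -0.600694
e^{−rT} = 0.866274
N(d₁) = 0.639436,  N(d₂) = 0.274022
price = S·N(d₁) − K·e^{−rT}·N(d₂) = 20.391624 − 9.820326 = 10.571298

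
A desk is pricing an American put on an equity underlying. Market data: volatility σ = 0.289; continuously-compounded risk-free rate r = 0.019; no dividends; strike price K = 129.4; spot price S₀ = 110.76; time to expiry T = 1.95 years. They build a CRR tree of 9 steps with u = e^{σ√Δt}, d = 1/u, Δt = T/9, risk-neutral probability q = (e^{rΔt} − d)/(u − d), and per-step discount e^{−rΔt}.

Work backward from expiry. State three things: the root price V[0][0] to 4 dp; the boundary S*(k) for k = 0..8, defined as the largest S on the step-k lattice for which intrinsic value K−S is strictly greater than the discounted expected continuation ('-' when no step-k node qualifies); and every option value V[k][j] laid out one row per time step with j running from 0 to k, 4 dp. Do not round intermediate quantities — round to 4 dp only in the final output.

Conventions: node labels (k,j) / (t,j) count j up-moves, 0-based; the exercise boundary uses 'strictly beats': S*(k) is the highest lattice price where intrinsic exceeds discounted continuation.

price = 27.3793
boundary = - - - 73.9803 84.6328 73.9803 84.6328 96.8190 110.7600
tree:
27.3793
35.7203 18.6393
45.2144 25.8111 11.0824
55.4197 34.6212 16.5529 5.2913
64.7313 44.7672 24.0010 8.6808 1.6897
72.8709 55.4197 33.5425 13.9403 3.0961 0.1911
79.9861 64.7313 44.7672 21.7525 5.6542 0.3702 0.0000
86.2056 72.8709 55.4197 32.5810 10.2878 0.7171 0.0000 0.0000
91.6423 79.9861 64.7313 44.7672 18.6400 1.3893 0.0000 0.0000 0.0000
96.3948 86.2056 72.8709 55.4197 32.5810 2.6917 0.0000 0.0000 0.0000 0.0000

Δt=0.21667, u=1.14399, d=0.87413, q=0.48171, disc=e^(-rΔt)=0.99589
k=9 terminal: V=max(K-S,0) → 96.3948 86.2056 72.8709 55.4197 32.5810 2.6917 0.0000 0.0000 0.0000 0.0000
k=8: j=0 S=37.7577 intr=91.6423 cont=91.1107 V=91.6423[EX]; j=1 S=49.4139 intr=79.9861 cont=79.4545 V=79.9861[EX]; j=2 S=64.6687 intr=64.7313 cont=64.1997 V=64.7313[EX]; j=3 S=84.6328 intr=44.7672 cont=44.2356 V=44.7672[EX]; j=4 S=110.7600 intr=18.6400 cont=18.1084 V=18.6400[EX]; j=5 S=144.9531 intr=0.0000 cont=1.3893 V=1.3893[hold]; j=6 S=189.7020 intr=0.0000 cont=0.0000 V=0.0000[hold]; j=7 S=248.2655 intr=0.0000 cont=0.0000 V=0.0000[hold]; j=8 S=324.9083 intr=0.0000 cont=0.0000 V=0.0000[hold]  S*(8)=110.7600
k=7: j=0 S=43.1944 intr=86.2056 cont=85.6740 V=86.2056[EX]; j=1 S=56.5291 intr=72.8709 cont=72.3393 V=72.8709[EX]; j=2 S=73.9803 intr=55.4197 cont=54.8881 V=55.4197[EX]; j=3 S=96.8190 intr=32.5810 cont=32.0494 V=32.5810[EX]; j=4 S=126.7083 intr=2.6917 cont=10.2878 V=10.2878[hold]; j=5 S=165.8249 intr=0.0000 cont=0.7171 V=0.7171[hold]; j=6 S=217.0172 intr=0.0000 cont=0.0000 V=0.0000[hold]; j=7 S=284.0133 intr=0.0000 cont=0.0000 V=0.0000[hold]  S*(7)=96.8190
k=6: j=0 S=49.4139 intr=79.9861 cont=79.4545 V=79.9861[EX]; j=1 S=64.6687 intr=64.7313 cont=64.1997 V=64.7313[EX]; j=2 S=84.6328 intr=44.7672 cont=44.2356 V=44.7672[EX]; j=3 S=110.7600 intr=18.6400 cont=21.7525 V=21.7525[hold]; j=4 S=144.9531 intr=0.0000 cont=5.6542 V=5.6542[hold]; j=5 S=189.7020 intr=0.0000 cont=0.3702 V=0.3702[hold]; j=6 S=248.2655 intr=0.0000 cont=0.0000 V=0.0000[hold]  S*(6)=84.6328
k=5: j=0 S=56.5291 intr=72.8709 cont=72.3393 V=72.8709[EX]; j=1 S=73.9803 intr=55.4197 cont=54.8881 V=55.4197[EX]; j=2 S=96.8190 intr=32.5810 cont=33.5425 V=33.5425[hold]; j=3 S=126.7083 intr=2.6917 cont=13.9403 V=13.9403[hold]; j=4 S=165.8249 intr=0.0000 cont=3.0961 V=3.0961[hold]; j=5 S=217.0172 intr=0.0000 cont=0.1911 V=0.1911[hold]  S*(5)=73.9803
k=4: j=0 S=64.6687 intr=64.7313 cont=64.1997 V=64.7313[EX]; j=1 S=84.6328 intr=44.7672 cont=44.6969 V=44.7672[EX]; j=2 S=110.7600 intr=18.6400 cont=24.0010 V=24.0010[hold]; j=3 S=144.9531 intr=0.0000 cont=8.6808 V=8.6808[hold]; j=4 S=189.7020 intr=0.0000 cont=1.6897 V=1.6897[hold]  S*(4)=84.6328
k=3: j=0 S=73.9803 intr=55.4197 cont=54.8881 V=55.4197[EX]; j=1 S=96.8190 intr=32.5810 cont=34.6212 V=34.6212[hold]; j=2 S=126.7083 intr=2.6917 cont=16.5529 V=16.5529[hold]; j=3 S=165.8249 intr=0.0000 cont=5.2913 V=5.2913[hold]  S*(3)=73.9803
k=2: j=0 S=84.6328 intr=44.7672 cont=45.2144 V=45.2144[hold]; j=1 S=110.7600 intr=18.6400 cont=25.8111 V=25.8111[hold]; j=2 S=144.9531 intr=0.0000 cont=11.0824 V=11.0824[hold]  S*(2)=-
k=1: j=0 S=96.8190 intr=32.5810 cont=35.7203 V=35.7203[hold]; j=1 S=126.7083 intr=2.6917 cont=18.6393 V=18.6393[hold]  S*(1)=-
k=0: j=0 S=110.7600 intr=18.6400 cont=27.3793 V=27.3793[hold]  S*(0)=-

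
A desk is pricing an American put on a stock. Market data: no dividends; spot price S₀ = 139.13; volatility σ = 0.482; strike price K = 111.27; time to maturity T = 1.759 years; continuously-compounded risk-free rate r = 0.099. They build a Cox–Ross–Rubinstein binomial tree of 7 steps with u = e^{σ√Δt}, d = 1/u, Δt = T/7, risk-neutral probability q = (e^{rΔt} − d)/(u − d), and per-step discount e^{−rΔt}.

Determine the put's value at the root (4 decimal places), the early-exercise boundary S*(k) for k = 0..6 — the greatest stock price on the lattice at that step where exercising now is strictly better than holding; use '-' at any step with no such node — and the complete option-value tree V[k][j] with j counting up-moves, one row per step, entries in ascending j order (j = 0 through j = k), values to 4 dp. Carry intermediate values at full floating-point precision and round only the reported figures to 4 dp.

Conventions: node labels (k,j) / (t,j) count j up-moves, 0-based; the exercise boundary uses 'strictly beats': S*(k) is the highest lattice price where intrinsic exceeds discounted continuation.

Δt=0.25129, u=1.27331, d=0.78536, q=0.49151, disc=e^(-rΔt)=0.97543
k=7 terminal: V=max(K-S,0) → 85.6320 69.7027 43.8763 2.0035 0.0000 0.0000 0.0000 0.0000
k=6: j=0 S=32.6451 intr=78.6249 cont=75.8909 V=78.6249[EX]; j=1 S=52.9280 intr=58.3420 cont=55.6080 V=58.3420[EX]; j=2 S=85.8130 intr=25.4570 cont=22.7230 V=25.4570[EX]; j=3 S=139.1300 intr=0.0000 cont=0.9937 V=0.9937[hold]; j=4 S=225.5736 intr=0.0000 cont=0.0000 V=0.0000[hold]; j=5 S=365.7260 intr=0.0000 cont=0.0000 V=0.0000[hold]; j=6 S=592.9572 intr=0.0000 cont=0.0000 V=0.0000[hold]  S*(6)=85.8130
k=5: j=0 S=41.5673 intr=69.7027 cont=66.9687 V=69.7027[EX]; j=1 S=67.3937 intr=43.8763 cont=41.1423 V=43.8763[EX]; j=2 S=109.2665 intr=2.0035 cont=13.1030 V=13.1030[hold]; j=3 S=177.1555 intr=0.0000 cont=0.4929 V=0.4929[hold]; j=4 S=287.2249 intr=0.0000 cont=0.0000 V=0.0000[hold]; j=5 S=465.6822 intr=0.0000 cont=0.0000 V=0.0000[hold]  S*(5)=67.3937
k=4: j=0 S=52.9280 intr=58.3420 cont=55.6080 V=58.3420[EX]; j=1 S=85.8130 intr=25.4570 cont=28.0445 V=28.0445[hold]; j=2 S=139.1300 intr=0.0000 cont=6.7353 V=6.7353[hold]; j=3 S=225.5736 intr=0.0000 cont=0.2445 V=0.2445[hold]; j=4 S=365.7260 intr=0.0000 cont=0.0000 V=0.0000[hold]  S*(4)=52.9280
k=3: j=0 S=67.3937 intr=43.8763 cont=42.3829 V=43.8763[EX]; j=1 S=109.2665 intr=2.0035 cont=17.1391 V=17.1391[hold]; j=2 S=177.1555 intr=0.0000 cont=3.4579 V=3.4579[hold]; j=3 S=287.2249 intr=0.0000 cont=0.1213 V=0.1213[hold]  S*(3)=67.3937
k=2: j=0 S=85.8130 intr=25.4570 cont=29.9795 V=29.9795[hold]; j=1 S=139.1300 intr=0.0000 cont=10.1588 V=10.1588[hold]; j=2 S=225.5736 intr=0.0000 cont=1.7732 V=1.7732[hold]  S*(2)=-
k=1: j=0 S=109.2665 intr=2.0035 cont=19.7402 V=19.7402[hold]; j=1 S=177.1555 intr=0.0000 cont=5.8889 V=5.8889[hold]  S*(1)=-
k=0: j=0 S=139.1300 intr=0.0000 cont=12.6144 V=12.6144[hold]  S*(0)=-

price = 12.6144
boundary = - - - 67.3937 52.9280 67.3937 85.8130
tree:
12.6144
19.7402 5.8889
29.9795 10.1588 1.7732
43.8763 17.1391 3.4579 0.1213
58.3420 28.0445 6.7353 0.2445 0.0000
69.7027 43.8763 13.1030 0.4929 0.0000 0.0000
78.6249 58.3420 25.4570 0.9937 0.0000 0.0000 0.0000
85.6320 69.7027 43.8763 2.0035 0.0000 0.0000 0.0000 0.0000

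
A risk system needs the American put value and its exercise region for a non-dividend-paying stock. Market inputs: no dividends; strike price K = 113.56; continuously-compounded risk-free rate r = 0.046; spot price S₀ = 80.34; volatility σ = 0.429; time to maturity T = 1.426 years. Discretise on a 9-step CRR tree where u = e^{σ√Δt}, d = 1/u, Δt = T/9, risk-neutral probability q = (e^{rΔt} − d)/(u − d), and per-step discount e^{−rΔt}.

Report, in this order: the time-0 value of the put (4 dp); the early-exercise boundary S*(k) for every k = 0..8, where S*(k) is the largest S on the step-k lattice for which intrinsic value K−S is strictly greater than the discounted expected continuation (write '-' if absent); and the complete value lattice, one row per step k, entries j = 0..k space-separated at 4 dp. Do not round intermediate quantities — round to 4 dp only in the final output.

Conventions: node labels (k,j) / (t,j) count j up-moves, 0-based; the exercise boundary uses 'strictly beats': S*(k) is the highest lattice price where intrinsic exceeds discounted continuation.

price = 37.0662
boundary = - - 57.0963 48.1334 57.0963 67.7283 57.0963 67.7283 80.3400
tree:
37.0662
46.3749 27.4966
56.4637 36.0982 18.5507
65.4266 45.9212 25.9539 10.7731
72.9826 56.4637 35.1435 16.3441 4.8716
79.3524 65.4266 45.8317 24.0425 8.2114 1.3095
84.7223 72.9826 56.4637 34.0216 13.5439 2.5304 0.0000
89.2492 79.3524 65.4266 45.8317 21.6817 4.8899 0.0000 0.0000
93.0655 84.7223 72.9826 56.4637 33.2200 9.4492 0.0000 0.0000 0.0000
96.2827 89.2492 79.3524 65.4266 45.8317 18.2598 0.0000 0.0000 0.0000 0.0000

params: Δt=0.15844 u=1.18621 d=0.84302 q=0.47873 e^(-rΔt)=0.99274
t_9 payoffs: 96.2827 89.2492 79.3524 65.4266 45.8317 18.2598 0.0000 0.0000 0.0000 0.0000
t_8: node(8,0) S=20.4945 payoff=93.0655 vs cont=92.2408 → 93.0655 [stop]  node(8,1) S=28.8377 payoff=84.7223 vs cont=83.8976 → 84.7223 [stop]  node(8,2) S=40.5774 payoff=72.9826 vs cont=72.1579 → 72.9826 [stop]  node(8,3) S=57.0963 payoff=56.4637 vs cont=55.6390 → 56.4637 [stop]  node(8,4) S=80.3400 payoff=33.2200 vs cont=32.3953 → 33.2200 [stop]  node(8,5) S=113.0460 payoff=0.5140 vs cont=9.4492 → 9.4492 [wait]  node(8,6) S=159.0666 payoff=0.0000 vs cont=0.0000 → 0.0000 [wait]  node(8,7) S=223.8218 payoff=0.0000 vs cont=0.0000 → 0.0000 [wait]  node(8,8) S=314.9387 payoff=0.0000 vs cont=0.0000 → 0.0000 [wait]  ⇒ S*(8)=80.3400
t_7: node(7,0) S=24.3108 payoff=89.2492 vs cont=88.4245 → 89.2492 [stop]  node(7,1) S=34.2076 payoff=79.3524 vs cont=78.5277 → 79.3524 [stop]  node(7,2) S=48.1334 payoff=65.4266 vs cont=64.6019 → 65.4266 [stop]  node(7,3) S=67.7283 payoff=45.8317 vs cont=45.0071 → 45.8317 [stop]  node(7,4) S=95.3002 payoff=18.2598 vs cont=21.6817 → 21.6817 [wait]  node(7,5) S=134.0964 payoff=0.0000 vs cont=4.8899 → 4.8899 [wait]  node(7,6) S=188.6864 payoff=0.0000 vs cont=0.0000 → 0.0000 [wait]  node(7,7) S=265.4998 payoff=0.0000 vs cont=0.0000 → 0.0000 [wait]  ⇒ S*(7)=67.7283
t_6: node(6,0) S=28.8377 payoff=84.7223 vs cont=83.8976 → 84.7223 [stop]  node(6,1) S=40.5774 payoff=72.9826 vs cont=72.1579 → 72.9826 [stop]  node(6,2) S=57.0963 payoff=56.4637 vs cont=55.6390 → 56.4637 [stop]  node(6,3) S=80.3400 payoff=33.2200 vs cont=34.0216 → 34.0216 [wait]  node(6,4) S=113.0460 payoff=0.5140 vs cont=13.5439 → 13.5439 [wait]  node(6,5) S=159.0666 payoff=0.0000 vs cont=2.5304 → 2.5304 [wait]  node(6,6) S=223.8218 payoff=0.0000 vs cont=0.0000 → 0.0000 [wait]  ⇒ S*(6)=57.0963
t_5: node(5,0) S=34.2076 payoff=79.3524 vs cont=78.5277 → 79.3524 [stop]  node(5,1) S=48.1334 payoff=65.4266 vs cont=64.6019 → 65.4266 [stop]  node(5,2) S=67.7283 payoff=45.8317 vs cont=45.3880 → 45.8317 [stop]  node(5,3) S=95.3002 payoff=18.2598 vs cont=24.0425 → 24.0425 [wait]  node(5,4) S=134.0964 payoff=0.0000 vs cont=8.2114 → 8.2114 [wait]  node(5,5) S=188.6864 payoff=0.0000 vs cont=1.3095 → 1.3095 [wait]  ⇒ S*(5)=67.7283
t_4: node(4,0) S=40.5774 payoff=72.9826 vs cont=72.1579 → 72.9826 [stop]  node(4,1) S=57.0963 payoff=56.4637 vs cont=55.6390 → 56.4637 [stop]  node(4,2) S=80.3400 payoff=33.2200 vs cont=35.1435 → 35.1435 [wait]  node(4,3) S=113.0460 payoff=0.5140 vs cont=16.3441 → 16.3441 [wait]  node(4,4) S=159.0666 payoff=0.0000 vs cont=4.8716 → 4.8716 [wait]  ⇒ S*(4)=57.0963
t_3: node(3,0) S=48.1334 payoff=65.4266 vs cont=64.6019 → 65.4266 [stop]  node(3,1) S=67.7283 payoff=45.8317 vs cont=45.9212 → 45.9212 [wait]  node(3,2) S=95.3002 payoff=18.2598 vs cont=25.9539 → 25.9539 [wait]  node(3,3) S=134.0964 payoff=0.0000 vs cont=10.7731 → 10.7731 [wait]  ⇒ S*(3)=48.1334
t_2: node(2,0) S=57.0963 payoff=56.4637 vs cont=55.6815 → 56.4637 [stop]  node(2,1) S=80.3400 payoff=33.2200 vs cont=36.0982 → 36.0982 [wait]  node(2,2) S=113.0460 payoff=0.5140 vs cont=18.5507 → 18.5507 [wait]  ⇒ S*(2)=57.0963
t_1: node(1,0) S=67.7283 payoff=45.8317 vs cont=46.3749 → 46.3749 [wait]  node(1,1) S=95.3002 payoff=18.2598 vs cont=27.4966 → 27.4966 [wait]  ⇒ S*(1)=-
t_0: node(0,0) S=80.3400 payoff=33.2200 vs cont=37.0662 → 37.0662 [wait]  ⇒ S*(0)=-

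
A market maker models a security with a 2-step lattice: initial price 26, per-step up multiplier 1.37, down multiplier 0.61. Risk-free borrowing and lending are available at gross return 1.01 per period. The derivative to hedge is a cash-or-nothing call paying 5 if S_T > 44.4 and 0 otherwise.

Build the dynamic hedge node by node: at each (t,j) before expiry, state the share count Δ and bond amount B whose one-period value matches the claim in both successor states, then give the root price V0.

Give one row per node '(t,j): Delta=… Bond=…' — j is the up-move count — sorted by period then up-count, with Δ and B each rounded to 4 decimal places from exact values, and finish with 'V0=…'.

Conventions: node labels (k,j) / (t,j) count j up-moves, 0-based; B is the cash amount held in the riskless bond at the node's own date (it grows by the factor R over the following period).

(0,0): Delta=0.1319 Bond=-2.0706
(1,0): Delta=0.0000 Bond=0.0000
(1,1): Delta=0.1847 Bond=-3.9734
V0=1.3578

The replicating-portfolio and risk-neutral prices coincide; use p* = (1.01−0.61)/(1.37−0.61) = 0.5263 for the latter.
Expiry values: V(2,0)=0.0000, V(2,1)=0.0000, V(2,2)=5.0000
  t=1,j=0: stock 15.8600 → up 21.7282 (V=0.0000), down 9.6746 (V=0.0000). Price 0.0000; hedge Δ=0.0000, bond B=0.0000.
  t=1,j=1: stock 35.6200 → up 48.7994 (V=5.0000), down 21.7282 (V=0.0000). Price 2.6055; hedge Δ=0.1847, bond B=-3.9734.
  t=0,j=0: stock 26.0000 → up 35.6200 (V=2.6055), down 15.8600 (V=0.0000). Price 1.3578; hedge Δ=0.1319, bond B=-2.0706.
As a check, the time-0 holding Δ(0,0)·S0 + B(0,0) comes to 1.3578 — exactly V0.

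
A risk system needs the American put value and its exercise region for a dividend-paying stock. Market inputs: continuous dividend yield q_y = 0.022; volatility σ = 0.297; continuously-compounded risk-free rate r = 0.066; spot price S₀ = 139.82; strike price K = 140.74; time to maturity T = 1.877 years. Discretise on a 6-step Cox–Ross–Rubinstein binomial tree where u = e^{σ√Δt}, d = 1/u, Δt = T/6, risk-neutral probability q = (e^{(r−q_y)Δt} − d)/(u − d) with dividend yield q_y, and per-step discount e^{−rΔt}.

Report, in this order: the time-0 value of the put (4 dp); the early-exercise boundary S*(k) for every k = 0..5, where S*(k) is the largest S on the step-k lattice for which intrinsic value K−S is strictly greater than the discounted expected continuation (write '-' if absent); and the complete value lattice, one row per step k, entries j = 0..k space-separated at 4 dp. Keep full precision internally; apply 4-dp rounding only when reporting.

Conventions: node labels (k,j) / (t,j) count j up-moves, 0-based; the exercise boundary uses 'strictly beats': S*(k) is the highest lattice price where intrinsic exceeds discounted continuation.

price = 17.6107
boundary = - - 100.2957 84.9452 100.2957 118.4202
tree:
17.6107
27.2029 8.7566
40.4443 15.1012 2.7797
55.7948 25.2676 5.5684 0.1080
68.7959 40.4443 11.1505 0.2206 0.0000
79.8071 55.7948 22.3198 0.4505 0.0000 0.0000
89.1330 68.7959 40.4443 0.9200 0.0000 0.0000 0.0000

Δt=0.31283, u=1.18071, d=0.84695, q=0.50009, disc=e^(-rΔt)=0.97956
k=6 terminal: V=max(K-S,0) → 89.1330 68.7959 40.4443 0.9200 0.0000 0.0000 0.0000
k=5: j=0 S=60.9329 intr=79.8071 cont=77.3490 V=79.8071[EX]; j=1 S=84.9452 intr=55.7948 cont=53.5014 V=55.7948[EX]; j=2 S=118.4202 intr=22.3198 cont=20.2559 V=22.3198[EX]; j=3 S=165.0870 intr=0.0000 cont=0.4505 V=0.4505[hold]; j=4 S=230.1441 intr=0.0000 cont=0.0000 V=0.0000[hold]; j=5 S=320.8388 intr=0.0000 cont=0.0000 V=0.0000[hold]  S*(5)=118.4202
k=4: j=0 S=71.9441 intr=68.7959 cont=66.4133 V=68.7959[EX]; j=1 S=100.2957 intr=40.4443 cont=38.2561 V=40.4443[EX]; j=2 S=139.8200 intr=0.9200 cont=11.1505 V=11.1505[hold]; j=3 S=194.9200 intr=0.0000 cont=0.2206 V=0.2206[hold]; j=4 S=271.7336 intr=0.0000 cont=0.0000 V=0.0000[hold]  S*(4)=100.2957
k=3: j=0 S=84.9452 intr=55.7948 cont=53.5014 V=55.7948[EX]; j=1 S=118.4202 intr=22.3198 cont=25.2676 V=25.2676[hold]; j=2 S=165.0870 intr=0.0000 cont=5.5684 V=5.5684[hold]; j=3 S=230.1441 intr=0.0000 cont=0.1080 V=0.1080[hold]  S*(3)=84.9452
k=2: j=0 S=100.2957 intr=40.4443 cont=39.7002 V=40.4443[EX]; j=1 S=139.8200 intr=0.9200 cont=15.1012 V=15.1012[hold]; j=2 S=194.9200 intr=0.0000 cont=2.7797 V=2.7797[hold]  S*(2)=100.2957
k=1: j=0 S=118.4202 intr=22.3198 cont=27.2029 V=27.2029[hold]; j=1 S=165.0870 intr=0.0000 cont=8.7566 V=8.7566[hold]  S*(1)=-
k=0: j=0 S=139.8200 intr=0.9200 cont=17.6107 V=17.6107[hold]  S*(0)=-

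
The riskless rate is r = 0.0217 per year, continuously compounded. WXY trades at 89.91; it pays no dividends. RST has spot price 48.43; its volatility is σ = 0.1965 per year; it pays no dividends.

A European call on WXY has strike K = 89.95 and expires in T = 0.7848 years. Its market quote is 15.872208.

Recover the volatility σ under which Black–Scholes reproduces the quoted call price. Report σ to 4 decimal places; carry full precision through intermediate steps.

At σ = 0.4835 the Black–Scholes value reproduces the quote:
σ√T = 0.4835·√0.7848 = 0.428328
d₁ = (ln(S/K) + (r+σ²/2)T) / (σ√T) = (ln(89.91/89.95) + (0.0217+0.4835²/2)·0.7848) / 0.428328 = (-0.000445 + 0.108762) / 0.428328 = 0.252885
d₂ = d₁ − σ√T = 0.252885 − 0.428328 = -0.175443
e^{−rT} = 0.983114
N(d₁) = 0.599821,  N(d₂) = 0.430366
V = S·N(d₁) − K·e^{−rT}·N(d₂) = 53.929947 − 38.057739 = 15.872208 (the observed quote) — the price is monotone increasing in volatility, hence this σ is the only solution

sigma = 0.4835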